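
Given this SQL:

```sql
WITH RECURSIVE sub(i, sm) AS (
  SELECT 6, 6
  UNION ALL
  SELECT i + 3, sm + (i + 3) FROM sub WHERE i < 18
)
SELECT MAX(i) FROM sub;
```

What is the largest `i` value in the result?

18

Base: i=6, sm=6.
Iteration 1: 6 < 18 holds -> i = 6 + 3 = 9, sm = 6 + 9 = 15.
Iteration 2: 9 < 18 holds -> i = 9 + 3 = 12, sm = 15 + 12 = 27.
Iteration 3: 12 < 18 holds -> i = 12 + 3 = 15, sm = 27 + 15 = 42.
Iteration 4: 15 < 18 holds -> i = 15 + 3 = 18, sm = 42 + 18 = 60.
Iteration 5: 18 < 18 fails; recursion stops.
i values: 6, 9, 12, 15, 18; the maximum is 18.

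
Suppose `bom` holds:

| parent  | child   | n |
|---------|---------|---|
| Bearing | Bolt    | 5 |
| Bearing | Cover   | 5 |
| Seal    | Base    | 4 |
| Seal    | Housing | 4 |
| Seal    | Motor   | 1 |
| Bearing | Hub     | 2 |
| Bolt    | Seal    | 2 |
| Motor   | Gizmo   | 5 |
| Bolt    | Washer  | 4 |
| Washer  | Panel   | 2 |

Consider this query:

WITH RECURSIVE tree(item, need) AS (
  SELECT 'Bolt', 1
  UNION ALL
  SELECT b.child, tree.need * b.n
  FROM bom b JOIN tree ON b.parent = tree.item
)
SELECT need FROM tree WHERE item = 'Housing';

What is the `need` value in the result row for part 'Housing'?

Base: (Bolt, need=1).
Iteration 1: components of {Bolt} -> Seal = 1*2 = 2, Washer = 1*4 = 4.
Iteration 2: components of {Seal,Washer} -> Base = 2*4 = 8, Housing = 2*4 = 8, Motor = 2*1 = 2, Panel = 4*2 = 8.
Iteration 3: components of {Base,Housing,Motor,Panel} -> Gizmo = 2*5 = 10.
Iteration 4: no further components; recursion stops.

8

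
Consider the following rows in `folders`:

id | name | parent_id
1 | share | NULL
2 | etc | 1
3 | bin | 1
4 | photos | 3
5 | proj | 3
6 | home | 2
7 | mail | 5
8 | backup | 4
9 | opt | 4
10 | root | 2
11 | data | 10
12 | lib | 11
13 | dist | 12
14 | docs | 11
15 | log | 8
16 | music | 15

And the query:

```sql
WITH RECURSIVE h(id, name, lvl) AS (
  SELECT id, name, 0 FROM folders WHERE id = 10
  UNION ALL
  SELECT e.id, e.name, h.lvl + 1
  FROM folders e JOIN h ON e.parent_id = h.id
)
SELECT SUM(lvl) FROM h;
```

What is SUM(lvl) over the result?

8

Base: id=10 (root) at lvl 0.
Iteration 1: rows with parent_id in {10} -> data (id 11, lvl 1).
Iteration 2: rows with parent_id in {11} -> lib (id 12, lvl 2), docs (id 14, lvl 2).
Iteration 3: rows with parent_id in {12,14} -> dist (id 13, lvl 3).
Iteration 4: no rows with parent_id in {13}; recursion stops.
SUM(lvl) = 0 + 1 + 2 + 2 + 3 = 8.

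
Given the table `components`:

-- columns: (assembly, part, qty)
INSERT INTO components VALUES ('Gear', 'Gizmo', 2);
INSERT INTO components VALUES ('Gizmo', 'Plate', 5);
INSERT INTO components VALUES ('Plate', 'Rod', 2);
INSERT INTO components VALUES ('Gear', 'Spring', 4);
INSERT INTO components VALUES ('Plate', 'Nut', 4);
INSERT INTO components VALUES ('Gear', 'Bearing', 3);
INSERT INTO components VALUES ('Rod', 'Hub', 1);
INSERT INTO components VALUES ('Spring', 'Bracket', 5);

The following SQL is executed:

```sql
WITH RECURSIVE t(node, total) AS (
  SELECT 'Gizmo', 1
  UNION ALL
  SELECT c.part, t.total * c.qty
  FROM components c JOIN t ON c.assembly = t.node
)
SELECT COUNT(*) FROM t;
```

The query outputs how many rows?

Base: (Gizmo, total=1).
Iteration 1: components of {Gizmo} -> Plate = 1*5 = 5.
Iteration 2: components of {Plate} -> Nut = 5*4 = 20, Rod = 5*2 = 10.
Iteration 3: components of {Nut,Rod} -> Hub = 10*1 = 10.
Iteration 4: no further components; recursion stops.
Total rows emitted: 5.

5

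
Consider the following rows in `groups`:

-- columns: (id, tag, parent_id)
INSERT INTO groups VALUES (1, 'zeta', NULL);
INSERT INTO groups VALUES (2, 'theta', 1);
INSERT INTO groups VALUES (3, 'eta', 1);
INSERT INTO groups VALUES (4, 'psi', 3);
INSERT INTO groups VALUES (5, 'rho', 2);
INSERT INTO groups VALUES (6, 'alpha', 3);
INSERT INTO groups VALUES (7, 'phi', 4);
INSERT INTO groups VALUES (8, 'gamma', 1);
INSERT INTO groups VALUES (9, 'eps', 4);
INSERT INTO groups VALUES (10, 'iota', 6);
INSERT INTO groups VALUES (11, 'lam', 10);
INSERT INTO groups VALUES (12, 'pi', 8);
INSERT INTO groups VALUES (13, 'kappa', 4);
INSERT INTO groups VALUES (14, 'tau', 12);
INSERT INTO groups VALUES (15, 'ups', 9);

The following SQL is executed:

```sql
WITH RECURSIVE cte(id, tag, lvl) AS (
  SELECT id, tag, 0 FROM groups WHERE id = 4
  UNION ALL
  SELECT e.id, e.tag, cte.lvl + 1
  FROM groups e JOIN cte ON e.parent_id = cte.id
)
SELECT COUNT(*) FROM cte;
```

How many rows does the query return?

5

Base: id=4 (psi) at lvl 0.
Iteration 1: rows with parent_id in {4} -> phi (id 7, lvl 1), eps (id 9, lvl 1), kappa (id 13, lvl 1).
Iteration 2: rows with parent_id in {7,9,13} -> ups (id 15, lvl 2).
Iteration 3: no rows with parent_id in {15}; recursion stops.
Total rows emitted: 5.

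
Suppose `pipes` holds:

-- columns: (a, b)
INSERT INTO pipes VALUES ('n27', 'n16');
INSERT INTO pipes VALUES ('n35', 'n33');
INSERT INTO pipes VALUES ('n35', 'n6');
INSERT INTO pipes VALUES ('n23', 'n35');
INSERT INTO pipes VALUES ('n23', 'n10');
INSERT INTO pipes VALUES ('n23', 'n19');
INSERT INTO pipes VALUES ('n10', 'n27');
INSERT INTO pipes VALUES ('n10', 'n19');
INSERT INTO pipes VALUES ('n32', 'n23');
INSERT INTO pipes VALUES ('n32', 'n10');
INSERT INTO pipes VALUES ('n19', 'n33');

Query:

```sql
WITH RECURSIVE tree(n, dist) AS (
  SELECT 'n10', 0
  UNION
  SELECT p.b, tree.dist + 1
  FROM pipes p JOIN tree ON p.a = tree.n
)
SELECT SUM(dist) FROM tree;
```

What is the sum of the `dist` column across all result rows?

6

Base: (n10, dist=0).
Iteration 1: edges from {n10} -> (n19, dist=1), (n27, dist=1).
Iteration 2: edges from {n19,n27} -> (n16, dist=2), (n33, dist=2).
Iteration 3: no outgoing edges from {n16,n33}; recursion stops.
SUM(dist) = 0 + 1 + 1 + 2 + 2 = 6.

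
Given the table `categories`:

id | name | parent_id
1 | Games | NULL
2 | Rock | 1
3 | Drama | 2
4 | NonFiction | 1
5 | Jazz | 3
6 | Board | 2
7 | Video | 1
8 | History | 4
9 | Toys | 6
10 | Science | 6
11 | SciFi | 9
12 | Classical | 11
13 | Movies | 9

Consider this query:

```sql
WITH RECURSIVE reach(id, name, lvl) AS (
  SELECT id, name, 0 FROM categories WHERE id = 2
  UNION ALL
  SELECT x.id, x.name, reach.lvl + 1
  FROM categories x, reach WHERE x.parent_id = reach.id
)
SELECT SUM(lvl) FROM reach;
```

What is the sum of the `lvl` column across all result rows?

18

Base: id=2 (Rock) at lvl 0.
Iteration 1: rows with parent_id in {2} -> Drama (id 3, lvl 1), Board (id 6, lvl 1).
Iteration 2: rows with parent_id in {3,6} -> Jazz (id 5, lvl 2), Toys (id 9, lvl 2), Science (id 10, lvl 2).
Iteration 3: rows with parent_id in {5,9,10} -> SciFi (id 11, lvl 3), Movies (id 13, lvl 3).
Iteration 4: rows with parent_id in {11,13} -> Classical (id 12, lvl 4).
Iteration 5: no rows with parent_id in {12}; recursion stops.
SUM(lvl) = 0 + 1 + 1 + 2 + 2 + 2 + 3 + 3 + 4 = 18.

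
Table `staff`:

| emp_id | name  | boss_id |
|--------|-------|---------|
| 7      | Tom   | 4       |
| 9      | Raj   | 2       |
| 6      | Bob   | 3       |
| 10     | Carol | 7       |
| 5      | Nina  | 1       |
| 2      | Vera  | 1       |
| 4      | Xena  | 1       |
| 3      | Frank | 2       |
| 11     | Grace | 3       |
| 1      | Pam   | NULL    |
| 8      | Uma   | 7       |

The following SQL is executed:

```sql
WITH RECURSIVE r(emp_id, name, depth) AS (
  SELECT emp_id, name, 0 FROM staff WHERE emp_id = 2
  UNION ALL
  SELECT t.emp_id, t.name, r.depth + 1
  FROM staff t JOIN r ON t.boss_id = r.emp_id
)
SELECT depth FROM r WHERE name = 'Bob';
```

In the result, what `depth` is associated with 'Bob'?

Base: emp_id=2 (Vera) at depth 0.
Iteration 1: rows with boss_id in {2} -> Frank (id 3, depth 1), Raj (id 9, depth 1).
Iteration 2: rows with boss_id in {3,9} -> Bob (id 6, depth 2), Grace (id 11, depth 2).
Iteration 3: no rows with boss_id in {6,11}; recursion stops.

2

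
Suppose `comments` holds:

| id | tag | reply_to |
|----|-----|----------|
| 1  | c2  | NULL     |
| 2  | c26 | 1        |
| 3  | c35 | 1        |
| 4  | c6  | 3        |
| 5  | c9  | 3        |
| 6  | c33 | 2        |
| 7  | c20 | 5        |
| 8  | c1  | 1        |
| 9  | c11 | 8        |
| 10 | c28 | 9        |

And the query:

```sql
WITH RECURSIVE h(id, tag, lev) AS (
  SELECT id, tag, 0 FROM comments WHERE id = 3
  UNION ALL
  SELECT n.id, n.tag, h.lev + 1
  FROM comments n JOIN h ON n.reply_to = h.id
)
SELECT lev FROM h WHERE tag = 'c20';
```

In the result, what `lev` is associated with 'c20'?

Base: id=3 (c35) at lev 0.
Iteration 1: rows with reply_to in {3} -> c6 (id 4, lev 1), c9 (id 5, lev 1).
Iteration 2: rows with reply_to in {4,5} -> c20 (id 7, lev 2).
Iteration 3: no rows with reply_to in {7}; recursion stops.

2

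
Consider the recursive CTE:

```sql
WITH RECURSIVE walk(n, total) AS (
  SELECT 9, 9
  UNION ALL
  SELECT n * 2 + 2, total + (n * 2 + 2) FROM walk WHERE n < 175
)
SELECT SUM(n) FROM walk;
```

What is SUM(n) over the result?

681

Base: n=9, total=9.
Iteration 1: 9 < 175 holds -> n = 9 * 2 + 2 = 20, total = 9 + 20 = 29.
Iteration 2: 20 < 175 holds -> n = 20 * 2 + 2 = 42, total = 29 + 42 = 71.
Iteration 3: 42 < 175 holds -> n = 42 * 2 + 2 = 86, total = 71 + 86 = 157.
Iteration 4: 86 < 175 holds -> n = 86 * 2 + 2 = 174, total = 157 + 174 = 331.
Iteration 5: 174 < 175 holds -> n = 174 * 2 + 2 = 350, total = 331 + 350 = 681.
Iteration 6: 350 < 175 fails; recursion stops.
SUM(n) = 9 + 20 + 42 + 86 + 174 + 350 = 681.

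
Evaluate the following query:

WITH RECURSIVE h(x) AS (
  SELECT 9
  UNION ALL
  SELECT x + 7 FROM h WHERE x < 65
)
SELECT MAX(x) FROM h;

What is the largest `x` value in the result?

Base: x=9.
Iteration 1: 9 < 65 holds -> x = 9 + 7 = 16.
Iteration 2: 16 < 65 holds -> x = 16 + 7 = 23.
Iteration 3: 23 < 65 holds -> x = 23 + 7 = 30.
Iteration 4: 30 < 65 holds -> x = 30 + 7 = 37.
Iteration 5: 37 < 65 holds -> x = 37 + 7 = 44.
Iteration 6: 44 < 65 holds -> x = 44 + 7 = 51.
Iteration 7: 51 < 65 holds -> x = 51 + 7 = 58.
Iteration 8: 58 < 65 holds -> x = 58 + 7 = 65.
Iteration 9: 65 < 65 fails; recursion stops.
x values: 9, 16, 23, 30, 37, 44, 51, 58, 65; the maximum is 65.

65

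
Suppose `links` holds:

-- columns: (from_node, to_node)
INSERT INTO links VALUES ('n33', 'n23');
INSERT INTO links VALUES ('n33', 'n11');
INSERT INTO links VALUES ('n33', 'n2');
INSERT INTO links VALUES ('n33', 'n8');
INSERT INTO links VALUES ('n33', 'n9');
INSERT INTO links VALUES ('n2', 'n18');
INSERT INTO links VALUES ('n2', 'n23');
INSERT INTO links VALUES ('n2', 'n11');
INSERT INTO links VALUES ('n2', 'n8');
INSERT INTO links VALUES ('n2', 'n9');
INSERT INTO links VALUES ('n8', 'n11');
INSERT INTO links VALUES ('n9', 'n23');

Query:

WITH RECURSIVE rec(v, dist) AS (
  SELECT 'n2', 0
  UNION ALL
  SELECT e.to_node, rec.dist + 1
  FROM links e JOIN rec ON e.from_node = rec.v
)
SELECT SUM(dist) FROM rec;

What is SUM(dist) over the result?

9

Base: (n2, dist=0).
Iteration 1: edges from {n2} -> (n11, dist=1), (n18, dist=1), (n23, dist=1), (n8, dist=1), (n9, dist=1).
Iteration 2: edges from {n11,n18,n23,n8,n9} -> (n11, dist=2), (n23, dist=2).
Iteration 3: no outgoing edges from {n11,n23}; recursion stops.
SUM(dist) = 0 + 1 + 1 + 1 + 1 + 1 + 2 + 2 = 9.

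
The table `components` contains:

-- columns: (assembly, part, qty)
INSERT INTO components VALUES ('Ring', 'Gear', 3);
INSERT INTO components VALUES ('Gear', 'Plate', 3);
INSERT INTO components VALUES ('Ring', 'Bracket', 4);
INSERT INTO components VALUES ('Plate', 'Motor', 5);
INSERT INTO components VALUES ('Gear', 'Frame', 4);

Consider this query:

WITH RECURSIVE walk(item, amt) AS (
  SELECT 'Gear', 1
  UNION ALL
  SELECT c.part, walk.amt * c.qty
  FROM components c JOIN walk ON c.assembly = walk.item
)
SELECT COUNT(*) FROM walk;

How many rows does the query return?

4

Base: (Gear, amt=1).
Iteration 1: components of {Gear} -> Frame = 1*4 = 4, Plate = 1*3 = 3.
Iteration 2: components of {Frame,Plate} -> Motor = 3*5 = 15.
Iteration 3: no further components; recursion stops.
Total rows emitted: 4.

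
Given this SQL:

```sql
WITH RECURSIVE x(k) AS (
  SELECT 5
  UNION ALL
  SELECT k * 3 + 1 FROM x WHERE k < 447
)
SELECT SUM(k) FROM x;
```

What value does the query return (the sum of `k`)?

Base: k=5.
Iteration 1: 5 < 447 holds -> k = 5 * 3 + 1 = 16.
Iteration 2: 16 < 447 holds -> k = 16 * 3 + 1 = 49.
Iteration 3: 49 < 447 holds -> k = 49 * 3 + 1 = 148.
Iteration 4: 148 < 447 holds -> k = 148 * 3 + 1 = 445.
Iteration 5: 445 < 447 holds -> k = 445 * 3 + 1 = 1336.
Iteration 6: 1336 < 447 fails; recursion stops.
SUM(k) = 5 + 16 + 49 + 148 + 445 + 1336 = 1999.

1999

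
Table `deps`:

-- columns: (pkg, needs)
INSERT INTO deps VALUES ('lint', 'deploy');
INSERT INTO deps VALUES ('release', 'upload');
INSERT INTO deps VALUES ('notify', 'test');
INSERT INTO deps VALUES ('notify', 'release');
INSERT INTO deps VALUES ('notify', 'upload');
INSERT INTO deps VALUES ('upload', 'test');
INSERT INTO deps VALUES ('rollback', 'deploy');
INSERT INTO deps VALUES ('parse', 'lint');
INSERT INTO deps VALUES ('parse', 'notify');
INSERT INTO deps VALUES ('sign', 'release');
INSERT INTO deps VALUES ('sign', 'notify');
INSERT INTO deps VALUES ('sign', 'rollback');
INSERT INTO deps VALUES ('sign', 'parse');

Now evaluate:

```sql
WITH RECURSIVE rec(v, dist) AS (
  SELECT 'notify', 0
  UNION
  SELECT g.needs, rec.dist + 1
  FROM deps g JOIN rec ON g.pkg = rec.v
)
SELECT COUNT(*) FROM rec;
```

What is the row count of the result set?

Base: (notify, dist=0).
Iteration 1: edges from {notify} -> (release, dist=1), (test, dist=1), (upload, dist=1).
Iteration 2: edges from {release,test,upload} -> (test, dist=2), (upload, dist=2).
Iteration 3: edges from {test,upload} -> (test, dist=3).
Iteration 4: no outgoing edges from {test}; recursion stops.
Total rows emitted: 7.

7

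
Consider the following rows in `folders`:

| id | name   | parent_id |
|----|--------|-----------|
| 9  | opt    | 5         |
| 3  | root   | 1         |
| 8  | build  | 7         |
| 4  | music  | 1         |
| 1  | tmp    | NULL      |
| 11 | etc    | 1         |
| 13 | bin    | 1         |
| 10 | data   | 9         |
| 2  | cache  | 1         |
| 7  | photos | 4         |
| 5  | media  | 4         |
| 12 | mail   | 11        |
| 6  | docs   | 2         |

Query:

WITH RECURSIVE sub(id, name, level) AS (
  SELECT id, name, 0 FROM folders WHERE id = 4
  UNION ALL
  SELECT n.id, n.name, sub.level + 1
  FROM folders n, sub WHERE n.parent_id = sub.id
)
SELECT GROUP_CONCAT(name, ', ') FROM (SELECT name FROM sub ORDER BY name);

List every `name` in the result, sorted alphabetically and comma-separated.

Base: id=4 (music) at level 0.
Iteration 1: rows with parent_id in {4} -> media (id 5, level 1), photos (id 7, level 1).
Iteration 2: rows with parent_id in {5,7} -> build (id 8, level 2), opt (id 9, level 2).
Iteration 3: rows with parent_id in {8,9} -> data (id 10, level 3).
Iteration 4: no rows with parent_id in {10}; recursion stops.

build, data, media, music, opt, photos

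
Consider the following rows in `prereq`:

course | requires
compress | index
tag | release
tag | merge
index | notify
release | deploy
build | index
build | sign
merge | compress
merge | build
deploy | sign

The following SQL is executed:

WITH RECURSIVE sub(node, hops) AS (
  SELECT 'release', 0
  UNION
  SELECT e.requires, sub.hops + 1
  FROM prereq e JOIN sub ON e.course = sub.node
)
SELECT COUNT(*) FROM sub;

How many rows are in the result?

Base: (release, hops=0).
Iteration 1: edges from {release} -> (deploy, hops=1).
Iteration 2: edges from {deploy} -> (sign, hops=2).
Iteration 3: no outgoing edges from {sign}; recursion stops.
Total rows emitted: 3.

3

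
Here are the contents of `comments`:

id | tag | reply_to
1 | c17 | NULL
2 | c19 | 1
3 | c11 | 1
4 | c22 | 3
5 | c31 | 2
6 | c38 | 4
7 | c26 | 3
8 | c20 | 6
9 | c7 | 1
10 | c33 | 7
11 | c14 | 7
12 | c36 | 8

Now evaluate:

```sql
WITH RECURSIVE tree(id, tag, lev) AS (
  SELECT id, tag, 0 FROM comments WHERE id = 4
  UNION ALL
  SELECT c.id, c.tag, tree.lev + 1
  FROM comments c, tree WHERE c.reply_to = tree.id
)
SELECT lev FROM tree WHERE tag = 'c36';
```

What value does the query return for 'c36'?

3

Base: id=4 (c22) at lev 0.
Iteration 1: rows with reply_to in {4} -> c38 (id 6, lev 1).
Iteration 2: rows with reply_to in {6} -> c20 (id 8, lev 2).
Iteration 3: rows with reply_to in {8} -> c36 (id 12, lev 3).
Iteration 4: no rows with reply_to in {12}; recursion stops.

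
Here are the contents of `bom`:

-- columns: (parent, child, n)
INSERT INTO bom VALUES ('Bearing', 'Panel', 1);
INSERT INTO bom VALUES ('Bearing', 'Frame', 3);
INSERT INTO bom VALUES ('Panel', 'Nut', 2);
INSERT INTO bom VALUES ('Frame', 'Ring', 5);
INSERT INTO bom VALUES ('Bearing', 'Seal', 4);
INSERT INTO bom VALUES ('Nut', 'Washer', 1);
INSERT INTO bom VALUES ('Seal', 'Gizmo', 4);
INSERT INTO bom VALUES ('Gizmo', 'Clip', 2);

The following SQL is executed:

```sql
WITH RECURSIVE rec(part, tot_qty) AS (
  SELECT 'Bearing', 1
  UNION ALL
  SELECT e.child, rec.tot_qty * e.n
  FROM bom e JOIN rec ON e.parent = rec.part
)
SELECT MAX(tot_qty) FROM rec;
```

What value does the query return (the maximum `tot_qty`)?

32

Base: (Bearing, tot_qty=1).
Iteration 1: components of {Bearing} -> Frame = 1*3 = 3, Panel = 1*1 = 1, Seal = 1*4 = 4.
Iteration 2: components of {Frame,Panel,Seal} -> Gizmo = 4*4 = 16, Nut = 1*2 = 2, Ring = 3*5 = 15.
Iteration 3: components of {Gizmo,Nut,Ring} -> Clip = 16*2 = 32, Washer = 2*1 = 2.
Iteration 4: no further components; recursion stops.
tot_qty values: 1, 1, 3, 4, 2, 15, 16, 2, 32; the maximum is 32.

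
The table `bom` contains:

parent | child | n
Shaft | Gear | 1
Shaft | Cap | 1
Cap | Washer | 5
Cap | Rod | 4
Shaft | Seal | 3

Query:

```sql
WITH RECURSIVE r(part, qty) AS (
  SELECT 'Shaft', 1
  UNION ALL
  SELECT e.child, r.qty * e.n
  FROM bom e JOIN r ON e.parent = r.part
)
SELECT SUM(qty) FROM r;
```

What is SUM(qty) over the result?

Base: (Shaft, qty=1).
Iteration 1: components of {Shaft} -> Cap = 1*1 = 1, Gear = 1*1 = 1, Seal = 1*3 = 3.
Iteration 2: components of {Cap,Gear,Seal} -> Rod = 1*4 = 4, Washer = 1*5 = 5.
Iteration 3: no further components; recursion stops.
SUM(qty) = 1 + 1 + 3 + 1 + 4 + 5 = 15.

15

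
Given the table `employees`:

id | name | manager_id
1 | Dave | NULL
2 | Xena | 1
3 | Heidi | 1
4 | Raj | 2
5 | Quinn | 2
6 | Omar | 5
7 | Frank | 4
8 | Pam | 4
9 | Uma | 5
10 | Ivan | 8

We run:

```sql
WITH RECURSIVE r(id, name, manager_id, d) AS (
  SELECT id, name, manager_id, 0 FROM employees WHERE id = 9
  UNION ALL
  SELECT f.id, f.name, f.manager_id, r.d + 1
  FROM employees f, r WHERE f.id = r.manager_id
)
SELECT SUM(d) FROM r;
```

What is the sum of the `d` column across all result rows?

Base: id=9 (Uma), manager_id=5, d 0.
Iteration 1: join on id=5 -> Quinn (id 5, manager_id=2, d 1).
Iteration 2: join on id=2 -> Xena (id 2, manager_id=1, d 2).
Iteration 3: join on id=1 -> Dave (id 1, manager_id=NULL, d 3).
Iteration 4: manager_id is NULL; no match; recursion stops.
SUM(d) = 0 + 1 + 2 + 3 = 6.

6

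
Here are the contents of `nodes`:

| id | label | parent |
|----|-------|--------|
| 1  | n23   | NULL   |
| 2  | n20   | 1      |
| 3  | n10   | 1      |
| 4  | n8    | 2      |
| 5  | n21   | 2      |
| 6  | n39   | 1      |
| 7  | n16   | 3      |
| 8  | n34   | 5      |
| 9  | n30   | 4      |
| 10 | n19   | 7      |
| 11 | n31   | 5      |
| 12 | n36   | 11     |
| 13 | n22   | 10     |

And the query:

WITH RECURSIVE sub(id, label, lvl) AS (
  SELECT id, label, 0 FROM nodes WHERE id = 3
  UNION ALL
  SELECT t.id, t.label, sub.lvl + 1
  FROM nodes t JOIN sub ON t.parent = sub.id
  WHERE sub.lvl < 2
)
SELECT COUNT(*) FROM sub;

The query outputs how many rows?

3

Base: id=3 (n10) at lvl 0.
Iteration 1: rows with parent in {3} -> n16 (id 7, lvl 1).
Iteration 2: rows with parent in {7} -> n19 (id 10, lvl 2).
Iteration 3: lvl < 2 fails for all current rows; recursion stops.
Total rows emitted: 3.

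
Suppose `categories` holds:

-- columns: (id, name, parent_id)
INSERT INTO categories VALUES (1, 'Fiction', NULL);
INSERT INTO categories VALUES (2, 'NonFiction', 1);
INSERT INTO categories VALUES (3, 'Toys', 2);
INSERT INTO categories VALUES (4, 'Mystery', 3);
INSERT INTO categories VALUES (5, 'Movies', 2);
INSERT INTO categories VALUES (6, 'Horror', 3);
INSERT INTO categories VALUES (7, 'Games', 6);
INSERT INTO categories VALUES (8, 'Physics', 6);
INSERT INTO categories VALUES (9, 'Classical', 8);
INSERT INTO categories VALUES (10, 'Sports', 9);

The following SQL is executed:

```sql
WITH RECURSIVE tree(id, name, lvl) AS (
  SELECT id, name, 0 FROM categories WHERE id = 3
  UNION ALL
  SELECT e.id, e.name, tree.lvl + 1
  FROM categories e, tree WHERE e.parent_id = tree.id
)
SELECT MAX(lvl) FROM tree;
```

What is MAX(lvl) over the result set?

4

Base: id=3 (Toys) at lvl 0.
Iteration 1: rows with parent_id in {3} -> Mystery (id 4, lvl 1), Horror (id 6, lvl 1).
Iteration 2: rows with parent_id in {4,6} -> Games (id 7, lvl 2), Physics (id 8, lvl 2).
Iteration 3: rows with parent_id in {7,8} -> Classical (id 9, lvl 3).
Iteration 4: rows with parent_id in {9} -> Sports (id 10, lvl 4).
Iteration 5: no rows with parent_id in {10}; recursion stops.
lvl values: 0, 1, 1, 2, 2, 3, 4; the maximum is 4.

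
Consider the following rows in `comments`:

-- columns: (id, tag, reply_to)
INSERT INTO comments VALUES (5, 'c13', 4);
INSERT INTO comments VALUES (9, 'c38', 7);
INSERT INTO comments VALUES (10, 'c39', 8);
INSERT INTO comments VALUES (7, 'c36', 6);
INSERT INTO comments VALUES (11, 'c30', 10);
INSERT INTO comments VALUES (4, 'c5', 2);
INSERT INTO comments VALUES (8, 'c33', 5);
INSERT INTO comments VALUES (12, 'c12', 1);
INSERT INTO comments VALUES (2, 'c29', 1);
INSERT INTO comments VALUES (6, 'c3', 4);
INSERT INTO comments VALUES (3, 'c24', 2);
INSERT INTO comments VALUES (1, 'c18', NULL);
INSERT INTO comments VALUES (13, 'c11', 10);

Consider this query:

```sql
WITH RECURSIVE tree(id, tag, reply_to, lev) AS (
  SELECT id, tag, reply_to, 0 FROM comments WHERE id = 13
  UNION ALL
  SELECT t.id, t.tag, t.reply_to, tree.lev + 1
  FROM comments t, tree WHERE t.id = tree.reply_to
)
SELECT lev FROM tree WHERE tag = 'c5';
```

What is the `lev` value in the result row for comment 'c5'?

4

Base: id=13 (c11), reply_to=10, lev 0.
Iteration 1: join on id=10 -> c39 (id 10, reply_to=8, lev 1).
Iteration 2: join on id=8 -> c33 (id 8, reply_to=5, lev 2).
Iteration 3: join on id=5 -> c13 (id 5, reply_to=4, lev 3).
Iteration 4: join on id=4 -> c5 (id 4, reply_to=2, lev 4).
Iteration 5: join on id=2 -> c29 (id 2, reply_to=1, lev 5).
Iteration 6: join on id=1 -> c18 (id 1, reply_to=NULL, lev 6).
Iteration 7: reply_to is NULL; no match; recursion stops.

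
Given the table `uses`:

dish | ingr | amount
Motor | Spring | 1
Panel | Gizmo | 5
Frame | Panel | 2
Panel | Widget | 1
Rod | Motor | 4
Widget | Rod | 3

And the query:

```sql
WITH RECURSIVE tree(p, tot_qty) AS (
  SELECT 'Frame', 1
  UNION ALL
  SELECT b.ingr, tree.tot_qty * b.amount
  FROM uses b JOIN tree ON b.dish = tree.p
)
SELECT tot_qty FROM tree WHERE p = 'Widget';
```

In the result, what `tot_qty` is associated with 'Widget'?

Base: (Frame, tot_qty=1).
Iteration 1: components of {Frame} -> Panel = 1*2 = 2.
Iteration 2: components of {Panel} -> Gizmo = 2*5 = 10, Widget = 2*1 = 2.
Iteration 3: components of {Gizmo,Widget} -> Rod = 2*3 = 6.
Iteration 4: components of {Rod} -> Motor = 6*4 = 24.
Iteration 5: components of {Motor} -> Spring = 24*1 = 24.
Iteration 6: no further components; recursion stops.

2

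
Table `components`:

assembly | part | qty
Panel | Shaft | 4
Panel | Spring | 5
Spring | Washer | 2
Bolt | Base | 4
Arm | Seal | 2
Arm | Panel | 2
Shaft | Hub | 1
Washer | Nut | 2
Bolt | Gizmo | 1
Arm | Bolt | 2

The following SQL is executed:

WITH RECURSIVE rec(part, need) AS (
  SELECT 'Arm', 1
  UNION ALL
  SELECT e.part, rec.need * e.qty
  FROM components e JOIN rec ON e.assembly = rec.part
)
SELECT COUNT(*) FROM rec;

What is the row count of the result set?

Base: (Arm, need=1).
Iteration 1: components of {Arm} -> Bolt = 1*2 = 2, Panel = 1*2 = 2, Seal = 1*2 = 2.
Iteration 2: components of {Bolt,Panel,Seal} -> Base = 2*4 = 8, Gizmo = 2*1 = 2, Shaft = 2*4 = 8, Spring = 2*5 = 10.
Iteration 3: components of {Base,Gizmo,Shaft,Spring} -> Hub = 8*1 = 8, Washer = 10*2 = 20.
Iteration 4: components of {Hub,Washer} -> Nut = 20*2 = 40.
Iteration 5: no further components; recursion stops.
Total rows emitted: 11.

11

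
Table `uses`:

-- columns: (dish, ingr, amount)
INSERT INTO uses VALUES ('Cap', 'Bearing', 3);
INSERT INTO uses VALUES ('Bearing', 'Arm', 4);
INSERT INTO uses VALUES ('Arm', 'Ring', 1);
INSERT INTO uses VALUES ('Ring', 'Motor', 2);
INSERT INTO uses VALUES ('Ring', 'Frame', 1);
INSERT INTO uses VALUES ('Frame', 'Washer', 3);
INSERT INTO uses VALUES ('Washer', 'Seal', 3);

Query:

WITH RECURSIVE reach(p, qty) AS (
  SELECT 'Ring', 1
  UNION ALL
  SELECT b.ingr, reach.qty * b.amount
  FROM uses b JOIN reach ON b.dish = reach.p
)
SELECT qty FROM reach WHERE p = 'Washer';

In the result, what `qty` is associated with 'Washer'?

Base: (Ring, qty=1).
Iteration 1: components of {Ring} -> Frame = 1*1 = 1, Motor = 1*2 = 2.
Iteration 2: components of {Frame,Motor} -> Washer = 1*3 = 3.
Iteration 3: components of {Washer} -> Seal = 3*3 = 9.
Iteration 4: no further components; recursion stops.

3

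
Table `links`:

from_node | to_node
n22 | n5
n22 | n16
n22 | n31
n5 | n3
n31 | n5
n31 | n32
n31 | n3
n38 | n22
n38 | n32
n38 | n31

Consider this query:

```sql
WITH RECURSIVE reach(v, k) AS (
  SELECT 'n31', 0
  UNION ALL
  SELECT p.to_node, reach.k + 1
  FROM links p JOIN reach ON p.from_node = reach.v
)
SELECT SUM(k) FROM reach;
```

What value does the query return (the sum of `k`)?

5

Base: (n31, k=0).
Iteration 1: edges from {n31} -> (n3, k=1), (n32, k=1), (n5, k=1).
Iteration 2: edges from {n3,n32,n5} -> (n3, k=2).
Iteration 3: no outgoing edges from {n3}; recursion stops.
SUM(k) = 0 + 1 + 1 + 1 + 2 = 5.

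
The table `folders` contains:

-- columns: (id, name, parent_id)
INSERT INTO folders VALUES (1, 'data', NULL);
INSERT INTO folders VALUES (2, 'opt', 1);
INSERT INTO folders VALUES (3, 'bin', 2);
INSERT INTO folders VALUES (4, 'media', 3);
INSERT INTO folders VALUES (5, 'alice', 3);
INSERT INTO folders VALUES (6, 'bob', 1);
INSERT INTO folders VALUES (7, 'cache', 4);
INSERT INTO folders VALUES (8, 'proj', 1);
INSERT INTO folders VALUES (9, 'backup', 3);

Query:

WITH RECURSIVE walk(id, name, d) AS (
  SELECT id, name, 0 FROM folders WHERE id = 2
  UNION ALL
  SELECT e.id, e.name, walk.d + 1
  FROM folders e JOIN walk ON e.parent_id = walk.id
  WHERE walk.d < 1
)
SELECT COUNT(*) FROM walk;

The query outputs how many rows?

2

Base: id=2 (opt) at d 0.
Iteration 1: rows with parent_id in {2} -> bin (id 3, d 1).
Iteration 2: d < 1 fails for all current rows; recursion stops.
Total rows emitted: 2.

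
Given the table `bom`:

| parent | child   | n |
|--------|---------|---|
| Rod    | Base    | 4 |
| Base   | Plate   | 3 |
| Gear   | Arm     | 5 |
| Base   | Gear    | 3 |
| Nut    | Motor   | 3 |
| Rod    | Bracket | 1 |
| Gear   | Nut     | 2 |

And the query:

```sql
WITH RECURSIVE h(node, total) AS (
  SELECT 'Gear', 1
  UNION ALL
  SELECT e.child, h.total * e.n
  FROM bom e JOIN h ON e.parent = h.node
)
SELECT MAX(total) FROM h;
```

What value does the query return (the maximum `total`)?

6

Base: (Gear, total=1).
Iteration 1: components of {Gear} -> Arm = 1*5 = 5, Nut = 1*2 = 2.
Iteration 2: components of {Arm,Nut} -> Motor = 2*3 = 6.
Iteration 3: no further components; recursion stops.
total values: 1, 2, 5, 6; the maximum is 6.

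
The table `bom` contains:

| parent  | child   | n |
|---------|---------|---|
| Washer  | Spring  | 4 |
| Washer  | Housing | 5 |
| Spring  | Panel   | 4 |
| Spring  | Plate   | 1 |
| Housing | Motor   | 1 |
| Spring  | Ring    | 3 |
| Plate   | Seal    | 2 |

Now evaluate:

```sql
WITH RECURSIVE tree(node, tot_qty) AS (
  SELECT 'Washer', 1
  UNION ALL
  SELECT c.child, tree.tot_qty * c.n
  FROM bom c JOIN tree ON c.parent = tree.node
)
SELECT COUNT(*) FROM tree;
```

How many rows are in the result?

8

Base: (Washer, tot_qty=1).
Iteration 1: components of {Washer} -> Housing = 1*5 = 5, Spring = 1*4 = 4.
Iteration 2: components of {Housing,Spring} -> Motor = 5*1 = 5, Panel = 4*4 = 16, Plate = 4*1 = 4, Ring = 4*3 = 12.
Iteration 3: components of {Motor,Panel,Plate,Ring} -> Seal = 4*2 = 8.
Iteration 4: no further components; recursion stops.
Total rows emitted: 8.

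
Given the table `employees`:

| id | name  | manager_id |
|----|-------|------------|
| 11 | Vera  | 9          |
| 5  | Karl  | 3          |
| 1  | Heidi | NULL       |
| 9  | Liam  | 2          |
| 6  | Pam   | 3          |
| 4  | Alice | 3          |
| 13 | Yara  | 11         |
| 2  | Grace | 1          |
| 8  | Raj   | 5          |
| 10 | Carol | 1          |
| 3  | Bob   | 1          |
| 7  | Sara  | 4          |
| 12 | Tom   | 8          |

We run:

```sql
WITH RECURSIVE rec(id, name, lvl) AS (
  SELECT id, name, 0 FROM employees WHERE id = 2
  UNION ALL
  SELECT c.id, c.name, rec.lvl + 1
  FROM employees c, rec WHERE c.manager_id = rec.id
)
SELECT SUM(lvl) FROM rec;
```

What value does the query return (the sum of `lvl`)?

Base: id=2 (Grace) at lvl 0.
Iteration 1: rows with manager_id in {2} -> Liam (id 9, lvl 1).
Iteration 2: rows with manager_id in {9} -> Vera (id 11, lvl 2).
Iteration 3: rows with manager_id in {11} -> Yara (id 13, lvl 3).
Iteration 4: no rows with manager_id in {13}; recursion stops.
SUM(lvl) = 0 + 1 + 2 + 3 = 6.

6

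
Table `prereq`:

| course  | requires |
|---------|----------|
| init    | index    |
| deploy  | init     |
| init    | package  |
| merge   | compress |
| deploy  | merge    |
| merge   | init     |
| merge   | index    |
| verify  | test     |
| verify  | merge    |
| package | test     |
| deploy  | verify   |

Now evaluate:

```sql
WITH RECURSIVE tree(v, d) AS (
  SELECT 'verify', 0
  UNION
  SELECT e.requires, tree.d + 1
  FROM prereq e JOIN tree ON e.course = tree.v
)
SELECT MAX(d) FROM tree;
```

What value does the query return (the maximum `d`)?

Base: (verify, d=0).
Iteration 1: edges from {verify} -> (merge, d=1), (test, d=1).
Iteration 2: edges from {merge,test} -> (compress, d=2), (index, d=2), (init, d=2).
Iteration 3: edges from {compress,index,init} -> (index, d=3), (package, d=3).
Iteration 4: edges from {index,package} -> (test, d=4).
Iteration 5: no outgoing edges from {test}; recursion stops.
d values: 0, 1, 1, 2, 2, 2, 3, 3, 4; the maximum is 4.

4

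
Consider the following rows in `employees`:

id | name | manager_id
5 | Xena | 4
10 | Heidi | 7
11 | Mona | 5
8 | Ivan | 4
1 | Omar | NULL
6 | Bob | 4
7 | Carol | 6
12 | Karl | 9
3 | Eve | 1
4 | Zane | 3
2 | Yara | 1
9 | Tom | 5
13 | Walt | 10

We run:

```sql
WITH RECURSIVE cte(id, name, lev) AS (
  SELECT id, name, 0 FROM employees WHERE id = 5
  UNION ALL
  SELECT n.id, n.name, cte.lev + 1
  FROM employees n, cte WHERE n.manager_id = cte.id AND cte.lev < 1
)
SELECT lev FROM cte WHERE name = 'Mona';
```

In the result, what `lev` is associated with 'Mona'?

1

Base: id=5 (Xena) at lev 0.
Iteration 1: rows with manager_id in {5} -> Tom (id 9, lev 1), Mona (id 11, lev 1).
Iteration 2: lev < 1 fails for all current rows; recursion stops.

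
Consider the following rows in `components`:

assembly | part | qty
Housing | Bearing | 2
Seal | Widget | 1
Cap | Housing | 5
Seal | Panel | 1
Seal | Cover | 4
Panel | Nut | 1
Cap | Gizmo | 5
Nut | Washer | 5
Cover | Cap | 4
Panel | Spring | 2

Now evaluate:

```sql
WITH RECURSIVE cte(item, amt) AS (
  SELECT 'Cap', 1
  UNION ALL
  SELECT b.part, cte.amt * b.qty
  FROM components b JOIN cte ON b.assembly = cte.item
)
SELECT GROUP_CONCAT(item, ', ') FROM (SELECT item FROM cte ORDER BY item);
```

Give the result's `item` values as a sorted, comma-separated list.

Bearing, Cap, Gizmo, Housing

Base: (Cap, amt=1).
Iteration 1: components of {Cap} -> Gizmo = 1*5 = 5, Housing = 1*5 = 5.
Iteration 2: components of {Gizmo,Housing} -> Bearing = 5*2 = 10.
Iteration 3: no further components; recursion stops.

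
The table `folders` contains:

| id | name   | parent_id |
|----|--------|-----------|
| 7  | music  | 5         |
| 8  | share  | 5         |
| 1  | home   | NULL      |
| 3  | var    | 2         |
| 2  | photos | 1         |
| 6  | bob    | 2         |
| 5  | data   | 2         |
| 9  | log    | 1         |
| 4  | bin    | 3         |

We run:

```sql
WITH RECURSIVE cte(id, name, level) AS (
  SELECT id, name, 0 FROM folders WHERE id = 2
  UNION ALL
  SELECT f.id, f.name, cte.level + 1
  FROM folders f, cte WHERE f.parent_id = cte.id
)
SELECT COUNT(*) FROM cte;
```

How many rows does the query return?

7

Base: id=2 (photos) at level 0.
Iteration 1: rows with parent_id in {2} -> var (id 3, level 1), data (id 5, level 1), bob (id 6, level 1).
Iteration 2: rows with parent_id in {3,5,6} -> bin (id 4, level 2), music (id 7, level 2), share (id 8, level 2).
Iteration 3: no rows with parent_id in {4,7,8}; recursion stops.
Total rows emitted: 7.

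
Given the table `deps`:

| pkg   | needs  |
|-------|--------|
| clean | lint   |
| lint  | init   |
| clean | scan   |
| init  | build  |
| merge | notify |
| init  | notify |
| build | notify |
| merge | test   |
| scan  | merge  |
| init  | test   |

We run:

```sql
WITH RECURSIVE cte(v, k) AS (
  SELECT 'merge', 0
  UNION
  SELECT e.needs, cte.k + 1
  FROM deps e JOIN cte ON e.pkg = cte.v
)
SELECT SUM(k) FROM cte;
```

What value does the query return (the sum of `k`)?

2

Base: (merge, k=0).
Iteration 1: edges from {merge} -> (notify, k=1), (test, k=1).
Iteration 2: no outgoing edges from {notify,test}; recursion stops.
SUM(k) = 0 + 1 + 1 = 2.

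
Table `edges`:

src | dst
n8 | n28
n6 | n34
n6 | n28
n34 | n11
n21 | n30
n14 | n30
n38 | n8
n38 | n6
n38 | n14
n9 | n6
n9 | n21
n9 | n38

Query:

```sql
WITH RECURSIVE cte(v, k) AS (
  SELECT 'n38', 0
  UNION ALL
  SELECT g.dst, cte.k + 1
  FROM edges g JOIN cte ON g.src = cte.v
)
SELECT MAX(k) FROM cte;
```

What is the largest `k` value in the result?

Base: (n38, k=0).
Iteration 1: edges from {n38} -> (n14, k=1), (n6, k=1), (n8, k=1).
Iteration 2: edges from {n14,n6,n8} -> (n28, k=2) x2, (n30, k=2), (n34, k=2). [UNION ALL keeps all 4 new rows, including repeats]
Iteration 3: edges from {n28,n30,n34} -> (n11, k=3).
Iteration 4: no outgoing edges from {n11}; recursion stops.
k values: 0, 1, 1, 1, 2, 2, 2, 2, 3; the maximum is 3.

3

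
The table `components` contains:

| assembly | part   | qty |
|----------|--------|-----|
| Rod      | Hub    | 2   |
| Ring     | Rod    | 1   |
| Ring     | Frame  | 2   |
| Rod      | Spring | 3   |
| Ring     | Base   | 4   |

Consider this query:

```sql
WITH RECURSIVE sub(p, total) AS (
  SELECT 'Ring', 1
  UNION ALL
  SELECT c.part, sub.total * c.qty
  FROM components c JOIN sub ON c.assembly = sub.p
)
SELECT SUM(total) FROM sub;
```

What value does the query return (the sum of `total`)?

13

Base: (Ring, total=1).
Iteration 1: components of {Ring} -> Base = 1*4 = 4, Frame = 1*2 = 2, Rod = 1*1 = 1.
Iteration 2: components of {Base,Frame,Rod} -> Hub = 1*2 = 2, Spring = 1*3 = 3.
Iteration 3: no further components; recursion stops.
SUM(total) = 1 + 4 + 1 + 2 + 3 + 2 = 13.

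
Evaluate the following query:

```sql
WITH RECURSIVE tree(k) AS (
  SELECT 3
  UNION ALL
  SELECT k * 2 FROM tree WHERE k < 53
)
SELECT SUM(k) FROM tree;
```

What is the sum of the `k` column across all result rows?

Base: k=3.
Iteration 1: 3 < 53 holds -> k = 3 * 2 = 6.
Iteration 2: 6 < 53 holds -> k = 6 * 2 = 12.
Iteration 3: 12 < 53 holds -> k = 12 * 2 = 24.
Iteration 4: 24 < 53 holds -> k = 24 * 2 = 48.
Iteration 5: 48 < 53 holds -> k = 48 * 2 = 96.
Iteration 6: 96 < 53 fails; recursion stops.
SUM(k) = 3 + 6 + 12 + 24 + 48 + 96 = 189.

189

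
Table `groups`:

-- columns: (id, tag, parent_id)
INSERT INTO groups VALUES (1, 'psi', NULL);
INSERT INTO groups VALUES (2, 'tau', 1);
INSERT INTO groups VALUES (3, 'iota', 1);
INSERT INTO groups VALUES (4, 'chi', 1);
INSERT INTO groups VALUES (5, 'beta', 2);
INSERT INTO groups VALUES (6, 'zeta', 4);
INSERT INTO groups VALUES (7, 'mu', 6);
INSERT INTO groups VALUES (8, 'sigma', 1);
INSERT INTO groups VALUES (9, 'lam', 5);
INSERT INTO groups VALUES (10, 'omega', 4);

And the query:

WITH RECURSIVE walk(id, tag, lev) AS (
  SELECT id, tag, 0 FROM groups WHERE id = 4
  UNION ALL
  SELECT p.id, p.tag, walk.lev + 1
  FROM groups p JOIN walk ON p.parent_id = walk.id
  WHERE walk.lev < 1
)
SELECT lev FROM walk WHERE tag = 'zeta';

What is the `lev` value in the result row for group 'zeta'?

1

Base: id=4 (chi) at lev 0.
Iteration 1: rows with parent_id in {4} -> zeta (id 6, lev 1), omega (id 10, lev 1).
Iteration 2: lev < 1 fails for all current rows; recursion stops.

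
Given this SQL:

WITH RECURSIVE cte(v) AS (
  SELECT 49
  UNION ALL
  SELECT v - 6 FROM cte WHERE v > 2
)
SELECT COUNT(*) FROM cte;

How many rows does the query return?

Base: v=49.
Iteration 1: 49 > 2 holds -> v = 49 - 6 = 43.
Iteration 2: 43 > 2 holds -> v = 43 - 6 = 37.
Iteration 3: 37 > 2 holds -> v = 37 - 6 = 31.
Iteration 4: 31 > 2 holds -> v = 31 - 6 = 25.
Iteration 5: 25 > 2 holds -> v = 25 - 6 = 19.
Iteration 6: 19 > 2 holds -> v = 19 - 6 = 13.
Iteration 7: 13 > 2 holds -> v = 13 - 6 = 7.
Iteration 8: 7 > 2 holds -> v = 7 - 6 = 1.
Iteration 9: 1 > 2 fails; recursion stops.
Total rows emitted: 9.

9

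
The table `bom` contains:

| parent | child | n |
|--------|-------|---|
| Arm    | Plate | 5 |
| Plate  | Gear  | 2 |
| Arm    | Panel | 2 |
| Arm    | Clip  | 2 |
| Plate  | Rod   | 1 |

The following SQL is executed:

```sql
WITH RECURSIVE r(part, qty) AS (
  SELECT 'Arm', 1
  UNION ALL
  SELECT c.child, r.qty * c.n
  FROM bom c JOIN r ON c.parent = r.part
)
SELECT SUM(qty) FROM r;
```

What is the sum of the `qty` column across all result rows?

Base: (Arm, qty=1).
Iteration 1: components of {Arm} -> Clip = 1*2 = 2, Panel = 1*2 = 2, Plate = 1*5 = 5.
Iteration 2: components of {Clip,Panel,Plate} -> Gear = 5*2 = 10, Rod = 5*1 = 5.
Iteration 3: no further components; recursion stops.
SUM(qty) = 1 + 5 + 2 + 2 + 10 + 5 = 25.

25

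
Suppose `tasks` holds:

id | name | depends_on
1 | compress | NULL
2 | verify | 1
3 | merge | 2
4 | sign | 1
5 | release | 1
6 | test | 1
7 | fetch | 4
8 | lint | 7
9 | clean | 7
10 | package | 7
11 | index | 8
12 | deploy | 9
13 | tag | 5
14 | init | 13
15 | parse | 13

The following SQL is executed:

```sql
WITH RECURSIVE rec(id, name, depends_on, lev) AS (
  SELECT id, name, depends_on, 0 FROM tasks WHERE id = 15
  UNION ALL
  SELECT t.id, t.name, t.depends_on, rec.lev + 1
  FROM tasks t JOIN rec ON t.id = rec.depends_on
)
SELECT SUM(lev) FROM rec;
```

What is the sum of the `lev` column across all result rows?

Base: id=15 (parse), depends_on=13, lev 0.
Iteration 1: join on id=13 -> tag (id 13, depends_on=5, lev 1).
Iteration 2: join on id=5 -> release (id 5, depends_on=1, lev 2).
Iteration 3: join on id=1 -> compress (id 1, depends_on=NULL, lev 3).
Iteration 4: depends_on is NULL; no match; recursion stops.
SUM(lev) = 0 + 1 + 2 + 3 = 6.

6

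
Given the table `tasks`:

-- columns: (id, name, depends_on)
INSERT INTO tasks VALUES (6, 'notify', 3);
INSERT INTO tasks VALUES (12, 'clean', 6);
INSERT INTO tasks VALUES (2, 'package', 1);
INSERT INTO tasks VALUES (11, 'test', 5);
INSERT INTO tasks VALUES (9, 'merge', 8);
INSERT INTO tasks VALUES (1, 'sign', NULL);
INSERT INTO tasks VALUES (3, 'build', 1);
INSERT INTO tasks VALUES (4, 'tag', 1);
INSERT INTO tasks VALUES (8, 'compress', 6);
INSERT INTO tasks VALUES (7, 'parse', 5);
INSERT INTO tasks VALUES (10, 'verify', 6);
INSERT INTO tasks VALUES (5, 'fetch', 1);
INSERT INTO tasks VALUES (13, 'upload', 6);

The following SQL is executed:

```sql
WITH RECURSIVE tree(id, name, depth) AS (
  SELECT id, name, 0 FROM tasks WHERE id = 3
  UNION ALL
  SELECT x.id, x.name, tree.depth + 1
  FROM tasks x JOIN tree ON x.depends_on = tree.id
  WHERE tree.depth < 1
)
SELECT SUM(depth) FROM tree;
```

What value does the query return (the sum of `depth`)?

1

Base: id=3 (build) at depth 0.
Iteration 1: rows with depends_on in {3} -> notify (id 6, depth 1).
Iteration 2: depth < 1 fails for all current rows; recursion stops.
SUM(depth) = 0 + 1 = 1.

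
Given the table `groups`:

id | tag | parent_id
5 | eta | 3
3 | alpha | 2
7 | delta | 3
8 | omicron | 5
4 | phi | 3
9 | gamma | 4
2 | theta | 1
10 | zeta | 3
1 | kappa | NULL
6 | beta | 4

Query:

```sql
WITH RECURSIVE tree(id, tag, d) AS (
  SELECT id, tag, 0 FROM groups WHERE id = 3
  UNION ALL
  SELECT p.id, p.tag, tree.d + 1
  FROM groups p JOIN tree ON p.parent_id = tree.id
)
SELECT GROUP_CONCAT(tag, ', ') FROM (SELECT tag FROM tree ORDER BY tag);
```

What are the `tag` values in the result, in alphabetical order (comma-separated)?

alpha, beta, delta, eta, gamma, omicron, phi, zeta

Base: id=3 (alpha) at d 0.
Iteration 1: rows with parent_id in {3} -> phi (id 4, d 1), eta (id 5, d 1), delta (id 7, d 1), zeta (id 10, d 1).
Iteration 2: rows with parent_id in {4,5,7,10} -> beta (id 6, d 2), omicron (id 8, d 2), gamma (id 9, d 2).
Iteration 3: no rows with parent_id in {6,8,9}; recursion stops.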